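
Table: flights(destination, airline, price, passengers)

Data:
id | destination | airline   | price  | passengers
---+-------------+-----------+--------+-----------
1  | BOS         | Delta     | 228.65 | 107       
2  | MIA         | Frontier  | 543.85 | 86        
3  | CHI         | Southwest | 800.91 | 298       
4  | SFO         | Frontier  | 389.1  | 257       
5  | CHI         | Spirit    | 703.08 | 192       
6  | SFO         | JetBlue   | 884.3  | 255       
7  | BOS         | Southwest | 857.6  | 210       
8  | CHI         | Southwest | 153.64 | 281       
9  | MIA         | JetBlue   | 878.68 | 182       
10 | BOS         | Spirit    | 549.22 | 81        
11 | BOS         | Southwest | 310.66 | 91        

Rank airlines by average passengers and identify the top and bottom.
SELECT airline, AVG(passengers)
FROM flights
GROUP BY airline
ORDER BY AVG(passengers)

All groups:
  Delta: 107.00
  Spirit: 136.50
  Frontier: 171.50
  JetBlue: 218.50
  Southwest: 220.00

Highest: Southwest (220.00)
Lowest: Delta (107.00)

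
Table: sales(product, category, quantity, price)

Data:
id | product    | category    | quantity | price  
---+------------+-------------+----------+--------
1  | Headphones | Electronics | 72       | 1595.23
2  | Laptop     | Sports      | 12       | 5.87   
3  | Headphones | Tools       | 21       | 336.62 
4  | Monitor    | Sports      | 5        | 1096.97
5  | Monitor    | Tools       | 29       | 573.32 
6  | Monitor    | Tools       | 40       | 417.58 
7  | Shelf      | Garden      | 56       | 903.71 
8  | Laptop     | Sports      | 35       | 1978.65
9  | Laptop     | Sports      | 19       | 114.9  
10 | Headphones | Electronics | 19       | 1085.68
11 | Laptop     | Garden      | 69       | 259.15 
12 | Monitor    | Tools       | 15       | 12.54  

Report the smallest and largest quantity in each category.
SELECT category, MIN(quantity), MAX(quantity)
FROM sales
GROUP BY category

Result:
  Electronics: min=19, max=72
  Garden: min=56, max=69
  Sports: min=5, max=35
  Tools: min=15, max=40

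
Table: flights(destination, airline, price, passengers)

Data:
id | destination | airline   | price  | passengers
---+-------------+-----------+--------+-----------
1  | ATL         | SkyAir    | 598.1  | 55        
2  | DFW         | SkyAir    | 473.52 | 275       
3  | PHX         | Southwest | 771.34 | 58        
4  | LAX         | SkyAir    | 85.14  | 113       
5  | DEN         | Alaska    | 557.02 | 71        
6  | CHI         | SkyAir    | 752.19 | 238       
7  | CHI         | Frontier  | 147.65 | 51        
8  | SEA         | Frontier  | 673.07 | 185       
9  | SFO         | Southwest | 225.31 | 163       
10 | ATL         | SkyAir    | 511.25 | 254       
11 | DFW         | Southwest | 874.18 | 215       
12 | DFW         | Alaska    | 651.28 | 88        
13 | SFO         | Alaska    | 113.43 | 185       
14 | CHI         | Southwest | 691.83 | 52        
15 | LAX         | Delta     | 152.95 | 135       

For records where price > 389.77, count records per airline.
SELECT airline, COUNT(*)
FROM flights
WHERE price > 389.77
GROUP BY airline

Note: WHERE filters rows before grouping.

Result:
  Alaska: 2
  Frontier: 1
  SkyAir: 4
  Southwest: 3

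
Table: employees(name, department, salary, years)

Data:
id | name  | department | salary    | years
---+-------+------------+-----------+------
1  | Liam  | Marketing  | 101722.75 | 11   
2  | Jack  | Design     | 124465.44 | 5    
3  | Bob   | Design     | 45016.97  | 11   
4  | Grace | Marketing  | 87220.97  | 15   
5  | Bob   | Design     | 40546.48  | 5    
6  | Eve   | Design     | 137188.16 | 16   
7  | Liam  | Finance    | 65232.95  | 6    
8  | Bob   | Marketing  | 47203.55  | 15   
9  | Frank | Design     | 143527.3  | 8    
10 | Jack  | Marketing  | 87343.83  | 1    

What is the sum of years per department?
SELECT department, SUM(years) as result
FROM employees
GROUP BY department

Result:
  Design: 45
  Finance: 6
  Marketing: 42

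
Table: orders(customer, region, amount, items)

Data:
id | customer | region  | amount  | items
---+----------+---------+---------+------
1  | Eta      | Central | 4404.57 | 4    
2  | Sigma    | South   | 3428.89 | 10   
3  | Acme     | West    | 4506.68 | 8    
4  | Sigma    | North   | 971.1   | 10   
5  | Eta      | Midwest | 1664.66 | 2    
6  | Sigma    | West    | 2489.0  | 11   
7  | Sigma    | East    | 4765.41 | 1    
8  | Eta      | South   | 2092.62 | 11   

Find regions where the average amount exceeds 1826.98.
SELECT region, AVG(amount)
FROM orders
GROUP BY region
HAVING AVG(amount) > 1826.98

Result:
  Central: avg=4404.57
  East: avg=4765.41
  South: avg=2760.76
  West: avg=3497.84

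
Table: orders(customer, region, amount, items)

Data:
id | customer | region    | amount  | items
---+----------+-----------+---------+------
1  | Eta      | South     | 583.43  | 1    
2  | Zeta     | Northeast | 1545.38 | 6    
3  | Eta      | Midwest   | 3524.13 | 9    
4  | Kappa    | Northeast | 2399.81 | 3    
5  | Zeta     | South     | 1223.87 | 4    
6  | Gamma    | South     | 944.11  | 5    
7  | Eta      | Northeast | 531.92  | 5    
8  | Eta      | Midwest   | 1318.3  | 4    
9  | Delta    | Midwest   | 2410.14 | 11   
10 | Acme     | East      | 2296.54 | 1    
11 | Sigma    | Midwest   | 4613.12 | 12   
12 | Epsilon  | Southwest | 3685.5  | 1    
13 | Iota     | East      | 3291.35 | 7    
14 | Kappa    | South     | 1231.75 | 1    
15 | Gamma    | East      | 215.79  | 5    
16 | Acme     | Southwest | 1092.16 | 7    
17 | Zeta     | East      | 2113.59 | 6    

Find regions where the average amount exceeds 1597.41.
SELECT region, AVG(amount)
FROM orders
GROUP BY region
HAVING AVG(amount) > 1597.41

Result:
  East: avg=1979.32
  Midwest: avg=2966.42
  Southwest: avg=2388.83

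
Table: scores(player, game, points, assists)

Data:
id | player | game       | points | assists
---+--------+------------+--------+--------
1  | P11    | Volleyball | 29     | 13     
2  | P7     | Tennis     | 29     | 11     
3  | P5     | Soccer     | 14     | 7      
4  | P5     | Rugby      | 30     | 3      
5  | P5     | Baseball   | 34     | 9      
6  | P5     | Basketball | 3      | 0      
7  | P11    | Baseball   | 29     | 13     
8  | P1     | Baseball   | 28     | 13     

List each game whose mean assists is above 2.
SELECT game, AVG(assists)
FROM scores
GROUP BY game
HAVING AVG(assists) > 2

Result:
  Baseball: avg=11.67
  Rugby: avg=3.00
  Soccer: avg=7.00
  Tennis: avg=11.00
  Volleyball: avg=13.00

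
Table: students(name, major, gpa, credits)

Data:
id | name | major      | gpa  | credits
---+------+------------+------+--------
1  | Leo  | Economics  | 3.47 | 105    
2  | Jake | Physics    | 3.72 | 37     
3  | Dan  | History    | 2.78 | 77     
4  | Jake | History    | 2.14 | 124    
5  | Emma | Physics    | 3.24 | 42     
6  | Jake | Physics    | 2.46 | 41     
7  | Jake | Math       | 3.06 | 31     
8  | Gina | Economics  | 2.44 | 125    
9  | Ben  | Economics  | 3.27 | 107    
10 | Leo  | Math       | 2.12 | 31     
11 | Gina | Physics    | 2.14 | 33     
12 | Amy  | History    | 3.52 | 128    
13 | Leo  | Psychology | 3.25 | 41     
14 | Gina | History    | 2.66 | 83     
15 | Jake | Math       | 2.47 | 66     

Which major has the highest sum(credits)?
SELECT major, SUM(credits) as val
FROM students
GROUP BY major
ORDER BY val DESC
LIMIT 1

Result: History with sum(credits) = 412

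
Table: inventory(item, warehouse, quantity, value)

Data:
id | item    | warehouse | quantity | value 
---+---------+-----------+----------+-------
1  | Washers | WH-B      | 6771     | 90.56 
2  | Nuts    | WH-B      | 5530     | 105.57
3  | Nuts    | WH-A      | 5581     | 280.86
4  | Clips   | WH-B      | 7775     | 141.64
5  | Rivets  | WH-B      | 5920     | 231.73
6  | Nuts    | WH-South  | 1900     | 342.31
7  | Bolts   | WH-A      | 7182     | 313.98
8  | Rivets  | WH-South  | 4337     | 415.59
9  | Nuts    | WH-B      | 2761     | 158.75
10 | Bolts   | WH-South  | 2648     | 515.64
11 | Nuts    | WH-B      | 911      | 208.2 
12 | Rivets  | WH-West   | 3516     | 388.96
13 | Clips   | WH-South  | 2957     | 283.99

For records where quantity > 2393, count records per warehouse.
SELECT warehouse, COUNT(*)
FROM inventory
WHERE quantity > 2393
GROUP BY warehouse

Note: WHERE filters rows before grouping.

Result:
  WH-A: 2
  WH-B: 5
  WH-South: 3
  WH-West: 1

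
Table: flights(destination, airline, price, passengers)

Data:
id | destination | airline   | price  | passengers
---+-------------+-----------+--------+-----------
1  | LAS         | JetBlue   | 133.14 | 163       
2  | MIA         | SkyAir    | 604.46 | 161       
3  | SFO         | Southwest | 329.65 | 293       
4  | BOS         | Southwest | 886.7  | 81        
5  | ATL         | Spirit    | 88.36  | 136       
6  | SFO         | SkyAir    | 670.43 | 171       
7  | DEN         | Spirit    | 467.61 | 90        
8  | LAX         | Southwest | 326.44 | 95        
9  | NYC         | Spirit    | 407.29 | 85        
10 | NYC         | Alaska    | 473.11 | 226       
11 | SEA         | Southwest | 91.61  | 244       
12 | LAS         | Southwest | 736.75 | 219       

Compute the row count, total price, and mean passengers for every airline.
SELECT airline,
       COUNT(*) as cnt,
       SUM(price) as total_price,
       AVG(passengers) as avg_passengers
FROM flights
GROUP BY airline

Result:
  Alaska: 1 records, 473.11 total price, 226.00 avg passengers
  JetBlue: 1 records, 133.14 total price, 163.00 avg passengers
  SkyAir: 2 records, 1274.89 total price, 166.00 avg passengers
  Southwest: 5 records, 2371.15 total price, 186.40 avg passengers
  Spirit: 3 records, 963.26 total price, 103.67 avg passengers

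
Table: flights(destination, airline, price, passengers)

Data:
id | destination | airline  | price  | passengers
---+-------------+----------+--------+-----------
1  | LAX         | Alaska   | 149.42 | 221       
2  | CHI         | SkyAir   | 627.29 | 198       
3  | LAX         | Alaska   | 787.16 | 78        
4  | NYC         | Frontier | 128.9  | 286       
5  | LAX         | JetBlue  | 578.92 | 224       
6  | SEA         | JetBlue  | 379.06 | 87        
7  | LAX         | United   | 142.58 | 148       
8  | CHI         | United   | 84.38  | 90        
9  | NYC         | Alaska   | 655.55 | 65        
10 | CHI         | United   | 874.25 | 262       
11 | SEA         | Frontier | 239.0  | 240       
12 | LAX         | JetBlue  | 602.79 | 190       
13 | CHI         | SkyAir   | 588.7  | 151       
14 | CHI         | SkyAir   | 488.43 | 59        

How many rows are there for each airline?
SELECT airline, COUNT(*) as count
FROM flights
GROUP BY airline

Result:
  Alaska: 3
  Frontier: 2
  JetBlue: 3
  SkyAir: 3
  United: 3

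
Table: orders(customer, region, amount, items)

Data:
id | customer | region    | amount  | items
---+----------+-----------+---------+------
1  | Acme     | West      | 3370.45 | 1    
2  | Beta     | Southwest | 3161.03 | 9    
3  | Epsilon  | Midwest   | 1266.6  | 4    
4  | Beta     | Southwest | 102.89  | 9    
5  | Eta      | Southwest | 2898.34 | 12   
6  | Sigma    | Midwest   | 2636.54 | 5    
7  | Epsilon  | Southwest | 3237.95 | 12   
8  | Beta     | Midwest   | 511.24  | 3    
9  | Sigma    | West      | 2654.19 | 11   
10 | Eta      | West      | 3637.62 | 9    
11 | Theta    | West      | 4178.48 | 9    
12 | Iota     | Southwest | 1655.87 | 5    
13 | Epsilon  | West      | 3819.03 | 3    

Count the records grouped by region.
SELECT region, COUNT(*) as count
FROM orders
GROUP BY region

Result:
  Midwest: 3
  Southwest: 5
  West: 5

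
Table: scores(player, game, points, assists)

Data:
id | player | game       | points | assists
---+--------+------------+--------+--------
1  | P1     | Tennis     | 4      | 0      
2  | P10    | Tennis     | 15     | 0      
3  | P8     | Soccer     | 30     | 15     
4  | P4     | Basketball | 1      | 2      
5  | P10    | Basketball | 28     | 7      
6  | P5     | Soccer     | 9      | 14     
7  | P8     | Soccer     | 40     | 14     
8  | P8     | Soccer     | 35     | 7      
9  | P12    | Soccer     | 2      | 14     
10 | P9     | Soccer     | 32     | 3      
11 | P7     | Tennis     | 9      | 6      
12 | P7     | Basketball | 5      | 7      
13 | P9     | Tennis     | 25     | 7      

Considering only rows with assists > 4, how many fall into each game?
SELECT game, COUNT(*)
FROM scores
WHERE assists > 4
GROUP BY game

Note: WHERE filters rows before grouping.

Result:
  Basketball: 2
  Soccer: 5
  Tennis: 2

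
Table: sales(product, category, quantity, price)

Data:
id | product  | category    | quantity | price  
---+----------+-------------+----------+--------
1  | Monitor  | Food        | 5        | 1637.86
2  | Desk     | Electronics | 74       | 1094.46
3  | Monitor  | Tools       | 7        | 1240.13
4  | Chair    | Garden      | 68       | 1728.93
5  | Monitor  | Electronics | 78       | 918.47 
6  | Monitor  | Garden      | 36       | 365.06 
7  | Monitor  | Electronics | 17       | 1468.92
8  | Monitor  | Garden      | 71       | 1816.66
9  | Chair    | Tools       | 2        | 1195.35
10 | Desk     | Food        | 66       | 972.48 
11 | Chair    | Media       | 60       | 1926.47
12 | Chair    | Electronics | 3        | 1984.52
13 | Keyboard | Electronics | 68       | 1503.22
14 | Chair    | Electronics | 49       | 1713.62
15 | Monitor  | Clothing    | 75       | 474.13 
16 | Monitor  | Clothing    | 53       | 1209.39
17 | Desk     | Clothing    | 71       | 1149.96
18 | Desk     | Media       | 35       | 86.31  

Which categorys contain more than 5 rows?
SELECT category, COUNT(*) as cnt
FROM sales
GROUP BY category
HAVING COUNT(*) > 5

Result:
  Electronics: 6

Note: HAVING filters groups after aggregation, WHERE filters rows before.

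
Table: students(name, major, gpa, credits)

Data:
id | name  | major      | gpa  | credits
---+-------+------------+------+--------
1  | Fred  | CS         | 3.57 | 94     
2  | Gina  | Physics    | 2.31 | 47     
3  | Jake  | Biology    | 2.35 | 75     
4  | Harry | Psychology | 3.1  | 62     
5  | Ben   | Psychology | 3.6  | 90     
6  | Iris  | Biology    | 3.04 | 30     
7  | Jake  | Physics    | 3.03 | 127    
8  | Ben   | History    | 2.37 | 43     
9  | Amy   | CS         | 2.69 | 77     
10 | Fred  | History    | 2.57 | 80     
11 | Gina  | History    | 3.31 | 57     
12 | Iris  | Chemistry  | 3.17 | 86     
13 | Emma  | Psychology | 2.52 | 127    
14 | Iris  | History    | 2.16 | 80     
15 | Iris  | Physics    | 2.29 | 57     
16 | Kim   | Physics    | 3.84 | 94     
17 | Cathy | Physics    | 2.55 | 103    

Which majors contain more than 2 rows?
SELECT major, COUNT(*) as cnt
FROM students
GROUP BY major
HAVING COUNT(*) > 2

Result:
  History: 4
  Physics: 5
  Psychology: 3

Note: HAVING filters groups after aggregation, WHERE filters rows before.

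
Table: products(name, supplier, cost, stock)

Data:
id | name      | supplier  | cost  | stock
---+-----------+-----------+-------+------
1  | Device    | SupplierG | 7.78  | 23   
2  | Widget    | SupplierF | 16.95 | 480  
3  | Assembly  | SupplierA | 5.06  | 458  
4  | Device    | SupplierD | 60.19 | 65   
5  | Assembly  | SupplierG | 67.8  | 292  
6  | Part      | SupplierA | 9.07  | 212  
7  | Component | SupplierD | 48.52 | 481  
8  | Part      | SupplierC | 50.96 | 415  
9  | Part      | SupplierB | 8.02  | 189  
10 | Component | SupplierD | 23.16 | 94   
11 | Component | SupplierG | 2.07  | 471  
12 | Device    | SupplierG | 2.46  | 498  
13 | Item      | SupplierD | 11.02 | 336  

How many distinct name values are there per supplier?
SELECT supplier, COUNT(DISTINCT name)
FROM products
GROUP BY supplier

Result:
  SupplierA: 2 distinct
  SupplierB: 1 distinct
  SupplierC: 1 distinct
  SupplierD: 3 distinct
  SupplierF: 1 distinct
  SupplierG: 3 distinct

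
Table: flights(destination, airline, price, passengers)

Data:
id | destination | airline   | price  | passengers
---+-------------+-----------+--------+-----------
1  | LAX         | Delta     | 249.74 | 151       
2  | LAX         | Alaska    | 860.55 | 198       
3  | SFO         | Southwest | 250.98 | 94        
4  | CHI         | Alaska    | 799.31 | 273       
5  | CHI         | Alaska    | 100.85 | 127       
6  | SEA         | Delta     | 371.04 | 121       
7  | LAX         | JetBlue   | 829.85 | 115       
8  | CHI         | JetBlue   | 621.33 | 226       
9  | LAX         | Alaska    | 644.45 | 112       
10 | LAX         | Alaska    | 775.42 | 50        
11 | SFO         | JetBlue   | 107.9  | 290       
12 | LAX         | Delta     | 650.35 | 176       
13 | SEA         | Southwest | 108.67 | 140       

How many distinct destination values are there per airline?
SELECT airline, COUNT(DISTINCT destination)
FROM flights
GROUP BY airline

Result:
  Alaska: 2 distinct
  Delta: 2 distinct
  JetBlue: 3 distinct
  Southwest: 2 distinct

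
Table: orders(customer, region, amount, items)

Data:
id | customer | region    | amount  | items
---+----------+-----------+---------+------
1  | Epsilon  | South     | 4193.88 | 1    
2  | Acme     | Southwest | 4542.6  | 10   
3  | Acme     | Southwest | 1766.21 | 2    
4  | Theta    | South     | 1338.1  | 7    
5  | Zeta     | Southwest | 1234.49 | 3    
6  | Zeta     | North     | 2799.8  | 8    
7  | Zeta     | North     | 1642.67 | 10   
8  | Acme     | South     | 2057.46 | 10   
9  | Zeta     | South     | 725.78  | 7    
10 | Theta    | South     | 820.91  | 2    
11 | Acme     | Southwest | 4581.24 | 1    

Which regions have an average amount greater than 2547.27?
SELECT region, AVG(amount)
FROM orders
GROUP BY region
HAVING AVG(amount) > 2547.27

Result:
  Southwest: avg=3031.14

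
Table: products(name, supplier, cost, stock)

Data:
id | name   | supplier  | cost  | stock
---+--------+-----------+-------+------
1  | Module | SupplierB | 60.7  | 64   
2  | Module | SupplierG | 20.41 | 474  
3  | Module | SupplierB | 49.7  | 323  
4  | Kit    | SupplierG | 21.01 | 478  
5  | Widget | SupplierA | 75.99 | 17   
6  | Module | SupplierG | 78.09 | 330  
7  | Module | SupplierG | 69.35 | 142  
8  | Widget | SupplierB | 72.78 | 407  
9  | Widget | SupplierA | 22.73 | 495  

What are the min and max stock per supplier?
SELECT supplier, MIN(stock), MAX(stock)
FROM products
GROUP BY supplier

Result:
  SupplierA: min=17, max=495
  SupplierB: min=64, max=407
  SupplierG: min=142, max=478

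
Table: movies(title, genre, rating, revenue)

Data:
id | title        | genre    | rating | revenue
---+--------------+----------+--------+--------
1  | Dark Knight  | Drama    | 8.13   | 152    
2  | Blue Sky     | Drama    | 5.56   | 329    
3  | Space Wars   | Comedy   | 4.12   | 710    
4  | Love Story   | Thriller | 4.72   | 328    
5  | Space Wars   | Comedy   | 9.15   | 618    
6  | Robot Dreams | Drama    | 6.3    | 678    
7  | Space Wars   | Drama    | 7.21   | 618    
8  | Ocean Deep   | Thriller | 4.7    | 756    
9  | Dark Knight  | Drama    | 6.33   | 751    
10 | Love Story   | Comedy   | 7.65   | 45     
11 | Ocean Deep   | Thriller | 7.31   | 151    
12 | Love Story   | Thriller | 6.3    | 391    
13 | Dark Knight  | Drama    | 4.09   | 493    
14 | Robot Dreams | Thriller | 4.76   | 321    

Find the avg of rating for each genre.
SELECT genre, AVG(rating) as result
FROM movies
GROUP BY genre

Result:
  Comedy: 6.97
  Drama: 6.27
  Thriller: 5.56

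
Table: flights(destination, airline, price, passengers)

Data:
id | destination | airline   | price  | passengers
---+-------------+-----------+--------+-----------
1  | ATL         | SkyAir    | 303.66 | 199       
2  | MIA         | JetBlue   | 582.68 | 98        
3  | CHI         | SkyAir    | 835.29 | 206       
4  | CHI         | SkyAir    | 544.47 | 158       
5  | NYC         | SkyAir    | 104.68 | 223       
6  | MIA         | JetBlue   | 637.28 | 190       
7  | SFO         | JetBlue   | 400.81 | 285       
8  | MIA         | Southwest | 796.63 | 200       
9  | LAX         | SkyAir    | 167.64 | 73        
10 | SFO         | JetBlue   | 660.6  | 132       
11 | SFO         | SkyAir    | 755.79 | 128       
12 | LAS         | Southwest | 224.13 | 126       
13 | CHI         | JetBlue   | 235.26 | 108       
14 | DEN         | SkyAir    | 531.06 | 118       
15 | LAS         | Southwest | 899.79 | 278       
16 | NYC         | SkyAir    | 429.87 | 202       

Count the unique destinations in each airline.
SELECT airline, COUNT(DISTINCT destination)
FROM flights
GROUP BY airline

Result:
  JetBlue: 3 distinct
  SkyAir: 6 distinct
  Southwest: 2 distinct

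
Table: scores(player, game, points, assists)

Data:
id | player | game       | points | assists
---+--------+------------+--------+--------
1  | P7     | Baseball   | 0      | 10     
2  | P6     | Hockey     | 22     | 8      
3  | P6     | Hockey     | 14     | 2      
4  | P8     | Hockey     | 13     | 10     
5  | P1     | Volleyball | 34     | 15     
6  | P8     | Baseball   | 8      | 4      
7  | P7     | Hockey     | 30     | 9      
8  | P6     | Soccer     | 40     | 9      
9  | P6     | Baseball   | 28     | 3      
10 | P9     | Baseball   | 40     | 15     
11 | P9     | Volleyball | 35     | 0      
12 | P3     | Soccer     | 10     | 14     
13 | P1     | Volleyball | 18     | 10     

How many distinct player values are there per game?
SELECT game, COUNT(DISTINCT player)
FROM scores
GROUP BY game

Result:
  Baseball: 4 distinct
  Hockey: 3 distinct
  Soccer: 2 distinct
  Volleyball: 2 distinct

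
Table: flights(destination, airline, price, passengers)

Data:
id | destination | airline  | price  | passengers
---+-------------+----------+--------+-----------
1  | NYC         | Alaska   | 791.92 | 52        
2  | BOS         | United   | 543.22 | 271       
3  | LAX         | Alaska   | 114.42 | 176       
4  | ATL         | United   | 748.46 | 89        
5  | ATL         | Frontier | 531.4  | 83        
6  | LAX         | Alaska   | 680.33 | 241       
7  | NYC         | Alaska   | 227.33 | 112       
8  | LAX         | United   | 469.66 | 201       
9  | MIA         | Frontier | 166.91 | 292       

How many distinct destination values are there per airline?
SELECT airline, COUNT(DISTINCT destination)
FROM flights
GROUP BY airline

Result:
  Alaska: 2 distinct
  Frontier: 2 distinct
  United: 3 distinct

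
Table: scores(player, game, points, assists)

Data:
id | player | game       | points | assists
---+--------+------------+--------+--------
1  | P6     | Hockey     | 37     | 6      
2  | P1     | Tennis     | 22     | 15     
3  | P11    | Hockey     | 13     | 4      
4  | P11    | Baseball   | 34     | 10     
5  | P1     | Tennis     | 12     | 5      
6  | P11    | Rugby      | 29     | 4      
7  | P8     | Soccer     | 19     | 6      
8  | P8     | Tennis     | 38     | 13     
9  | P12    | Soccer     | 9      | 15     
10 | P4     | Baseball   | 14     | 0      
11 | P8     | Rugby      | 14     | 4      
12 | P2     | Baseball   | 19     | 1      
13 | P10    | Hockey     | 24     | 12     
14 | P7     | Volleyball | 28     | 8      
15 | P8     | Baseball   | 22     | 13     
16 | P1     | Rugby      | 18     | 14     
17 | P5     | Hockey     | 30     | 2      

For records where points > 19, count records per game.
SELECT game, COUNT(*)
FROM scores
WHERE points > 19
GROUP BY game

Note: WHERE filters rows before grouping.

Result:
  Baseball: 2
  Hockey: 3
  Rugby: 1
  Tennis: 2
  Volleyball: 1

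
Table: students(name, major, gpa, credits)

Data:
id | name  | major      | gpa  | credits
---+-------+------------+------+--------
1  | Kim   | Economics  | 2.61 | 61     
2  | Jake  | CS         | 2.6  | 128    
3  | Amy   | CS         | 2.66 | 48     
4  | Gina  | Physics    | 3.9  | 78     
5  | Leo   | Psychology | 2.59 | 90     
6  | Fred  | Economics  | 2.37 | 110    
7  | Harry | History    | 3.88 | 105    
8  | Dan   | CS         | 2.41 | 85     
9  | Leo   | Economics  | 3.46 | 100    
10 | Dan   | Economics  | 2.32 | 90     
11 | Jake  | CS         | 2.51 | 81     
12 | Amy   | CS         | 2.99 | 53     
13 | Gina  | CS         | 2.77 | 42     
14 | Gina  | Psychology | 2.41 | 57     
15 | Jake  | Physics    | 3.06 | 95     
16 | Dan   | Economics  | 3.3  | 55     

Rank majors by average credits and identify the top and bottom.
SELECT major, AVG(credits)
FROM students
GROUP BY major
ORDER BY AVG(credits)

All groups:
  CS: 72.83
  Psychology: 73.50
  Economics: 83.20
  Physics: 86.50
  History: 105.00

Highest: History (105.00)
Lowest: CS (72.83)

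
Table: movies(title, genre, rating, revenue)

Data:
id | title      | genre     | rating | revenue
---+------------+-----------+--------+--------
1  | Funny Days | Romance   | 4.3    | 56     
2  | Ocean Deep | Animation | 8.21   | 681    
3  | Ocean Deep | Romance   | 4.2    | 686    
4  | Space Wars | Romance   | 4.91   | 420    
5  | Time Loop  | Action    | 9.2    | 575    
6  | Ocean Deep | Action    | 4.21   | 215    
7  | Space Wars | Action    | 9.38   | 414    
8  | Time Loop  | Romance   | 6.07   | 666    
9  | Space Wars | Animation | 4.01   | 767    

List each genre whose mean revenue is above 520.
SELECT genre, AVG(revenue)
FROM movies
GROUP BY genre
HAVING AVG(revenue) > 520

Result:
  Animation: avg=724.00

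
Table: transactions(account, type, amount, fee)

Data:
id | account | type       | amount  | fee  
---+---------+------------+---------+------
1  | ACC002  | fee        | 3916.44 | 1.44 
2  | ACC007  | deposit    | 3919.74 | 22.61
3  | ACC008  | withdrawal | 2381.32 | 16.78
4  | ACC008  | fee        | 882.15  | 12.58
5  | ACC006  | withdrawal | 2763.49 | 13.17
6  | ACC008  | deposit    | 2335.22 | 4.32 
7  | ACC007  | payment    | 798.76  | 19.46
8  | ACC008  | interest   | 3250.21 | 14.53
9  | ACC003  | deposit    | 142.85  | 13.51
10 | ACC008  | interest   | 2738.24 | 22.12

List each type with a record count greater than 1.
SELECT type, COUNT(*) as cnt
FROM transactions
GROUP BY type
HAVING COUNT(*) > 1

Result:
  deposit: 3
  fee: 2
  interest: 2
  withdrawal: 2

Note: HAVING filters groups after aggregation, WHERE filters rows before.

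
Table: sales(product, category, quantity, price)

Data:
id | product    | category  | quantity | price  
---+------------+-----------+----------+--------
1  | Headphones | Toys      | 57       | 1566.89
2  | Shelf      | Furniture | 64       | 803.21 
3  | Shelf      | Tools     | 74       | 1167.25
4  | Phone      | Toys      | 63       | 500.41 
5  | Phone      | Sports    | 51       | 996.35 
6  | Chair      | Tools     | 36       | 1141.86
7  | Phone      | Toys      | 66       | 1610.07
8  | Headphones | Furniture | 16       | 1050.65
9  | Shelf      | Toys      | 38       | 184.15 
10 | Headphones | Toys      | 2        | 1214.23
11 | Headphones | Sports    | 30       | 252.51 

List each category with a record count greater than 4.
SELECT category, COUNT(*) as cnt
FROM sales
GROUP BY category
HAVING COUNT(*) > 4

Result:
  Toys: 5

Note: HAVING filters groups after aggregation, WHERE filters rows before.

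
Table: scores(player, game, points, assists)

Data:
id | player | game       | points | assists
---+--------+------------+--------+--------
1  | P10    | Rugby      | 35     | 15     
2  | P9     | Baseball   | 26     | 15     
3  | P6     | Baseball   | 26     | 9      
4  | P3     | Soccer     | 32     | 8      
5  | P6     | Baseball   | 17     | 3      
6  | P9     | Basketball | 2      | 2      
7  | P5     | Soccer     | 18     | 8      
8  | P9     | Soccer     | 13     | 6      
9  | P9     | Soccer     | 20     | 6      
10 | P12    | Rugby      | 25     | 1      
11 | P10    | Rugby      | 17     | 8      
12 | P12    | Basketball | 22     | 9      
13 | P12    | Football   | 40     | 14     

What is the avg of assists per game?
SELECT game, AVG(assists) as result
FROM scores
GROUP BY game

Result:
  Baseball: 9.00
  Basketball: 5.50
  Football: 14.00
  Rugby: 8.00
  Soccer: 7.00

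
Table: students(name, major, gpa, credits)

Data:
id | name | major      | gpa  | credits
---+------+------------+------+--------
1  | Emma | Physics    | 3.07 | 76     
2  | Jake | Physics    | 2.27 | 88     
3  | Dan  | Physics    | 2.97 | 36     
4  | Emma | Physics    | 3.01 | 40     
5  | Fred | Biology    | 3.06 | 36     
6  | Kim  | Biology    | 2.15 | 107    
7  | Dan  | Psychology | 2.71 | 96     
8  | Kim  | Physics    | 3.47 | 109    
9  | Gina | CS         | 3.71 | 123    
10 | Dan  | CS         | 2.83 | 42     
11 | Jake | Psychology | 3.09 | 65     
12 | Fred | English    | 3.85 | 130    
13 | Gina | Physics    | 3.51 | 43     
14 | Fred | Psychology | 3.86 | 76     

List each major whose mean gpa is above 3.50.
SELECT major, AVG(gpa)
FROM students
GROUP BY major
HAVING AVG(gpa) > 3.50

Result:
  English: avg=3.85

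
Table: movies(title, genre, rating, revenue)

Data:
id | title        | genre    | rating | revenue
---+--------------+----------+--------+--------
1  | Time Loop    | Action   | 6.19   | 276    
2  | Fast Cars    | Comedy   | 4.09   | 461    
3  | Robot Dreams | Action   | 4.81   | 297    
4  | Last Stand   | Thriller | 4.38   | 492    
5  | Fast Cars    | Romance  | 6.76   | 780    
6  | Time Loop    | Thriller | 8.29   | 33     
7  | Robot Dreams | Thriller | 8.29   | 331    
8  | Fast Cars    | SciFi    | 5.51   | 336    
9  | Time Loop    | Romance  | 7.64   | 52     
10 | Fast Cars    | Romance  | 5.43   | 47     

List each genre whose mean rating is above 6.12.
SELECT genre, AVG(rating)
FROM movies
GROUP BY genre
HAVING AVG(rating) > 6.12

Result:
  Romance: avg=6.61
  Thriller: avg=6.99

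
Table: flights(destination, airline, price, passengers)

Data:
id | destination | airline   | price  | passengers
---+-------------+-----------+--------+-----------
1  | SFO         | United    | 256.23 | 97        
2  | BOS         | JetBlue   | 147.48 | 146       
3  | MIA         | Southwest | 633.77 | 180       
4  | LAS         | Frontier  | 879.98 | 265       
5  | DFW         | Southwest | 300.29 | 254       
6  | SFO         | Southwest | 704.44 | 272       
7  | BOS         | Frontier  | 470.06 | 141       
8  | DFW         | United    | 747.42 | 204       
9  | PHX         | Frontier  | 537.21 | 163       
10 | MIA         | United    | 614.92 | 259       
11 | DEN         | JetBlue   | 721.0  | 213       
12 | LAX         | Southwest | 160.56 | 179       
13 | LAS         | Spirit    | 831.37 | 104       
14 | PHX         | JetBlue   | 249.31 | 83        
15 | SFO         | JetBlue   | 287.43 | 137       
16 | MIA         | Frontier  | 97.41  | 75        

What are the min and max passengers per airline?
SELECT airline, MIN(passengers), MAX(passengers)
FROM flights
GROUP BY airline

Result:
  Frontier: min=75, max=265
  JetBlue: min=83, max=213
  Southwest: min=179, max=272
  Spirit: min=104, max=104
  United: min=97, max=259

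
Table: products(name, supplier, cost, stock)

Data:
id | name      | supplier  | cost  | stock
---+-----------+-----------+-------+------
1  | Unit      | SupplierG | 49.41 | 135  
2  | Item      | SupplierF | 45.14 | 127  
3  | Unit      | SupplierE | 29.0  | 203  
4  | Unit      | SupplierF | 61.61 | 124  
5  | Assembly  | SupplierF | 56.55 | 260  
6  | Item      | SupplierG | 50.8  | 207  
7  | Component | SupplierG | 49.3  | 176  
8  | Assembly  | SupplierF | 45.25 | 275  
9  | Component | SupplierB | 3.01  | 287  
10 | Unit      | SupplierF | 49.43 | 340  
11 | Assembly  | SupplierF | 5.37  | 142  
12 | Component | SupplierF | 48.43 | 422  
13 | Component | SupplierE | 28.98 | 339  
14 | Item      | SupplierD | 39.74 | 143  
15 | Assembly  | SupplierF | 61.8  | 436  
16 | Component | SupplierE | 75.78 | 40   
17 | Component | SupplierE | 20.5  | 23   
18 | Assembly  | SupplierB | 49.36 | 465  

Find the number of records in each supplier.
SELECT supplier, COUNT(*) as count
FROM products
GROUP BY supplier

Result:
  SupplierB: 2
  SupplierD: 1
  SupplierE: 4
  SupplierF: 8
  SupplierG: 3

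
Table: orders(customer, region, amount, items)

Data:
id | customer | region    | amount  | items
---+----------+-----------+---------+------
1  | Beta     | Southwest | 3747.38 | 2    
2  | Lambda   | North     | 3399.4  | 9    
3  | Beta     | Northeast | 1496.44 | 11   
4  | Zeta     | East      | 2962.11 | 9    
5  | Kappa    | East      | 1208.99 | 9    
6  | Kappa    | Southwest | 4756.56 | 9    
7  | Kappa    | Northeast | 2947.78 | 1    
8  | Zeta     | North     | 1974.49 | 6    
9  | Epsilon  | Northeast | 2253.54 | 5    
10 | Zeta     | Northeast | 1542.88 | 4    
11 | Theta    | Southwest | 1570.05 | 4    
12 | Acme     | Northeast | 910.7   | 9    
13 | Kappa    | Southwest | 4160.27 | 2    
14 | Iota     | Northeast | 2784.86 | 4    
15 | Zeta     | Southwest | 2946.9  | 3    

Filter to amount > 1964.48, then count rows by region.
SELECT region, COUNT(*)
FROM orders
WHERE amount > 1964.48
GROUP BY region

Note: WHERE filters rows before grouping.

Result:
  East: 1
  North: 2
  Northeast: 3
  Southwest: 4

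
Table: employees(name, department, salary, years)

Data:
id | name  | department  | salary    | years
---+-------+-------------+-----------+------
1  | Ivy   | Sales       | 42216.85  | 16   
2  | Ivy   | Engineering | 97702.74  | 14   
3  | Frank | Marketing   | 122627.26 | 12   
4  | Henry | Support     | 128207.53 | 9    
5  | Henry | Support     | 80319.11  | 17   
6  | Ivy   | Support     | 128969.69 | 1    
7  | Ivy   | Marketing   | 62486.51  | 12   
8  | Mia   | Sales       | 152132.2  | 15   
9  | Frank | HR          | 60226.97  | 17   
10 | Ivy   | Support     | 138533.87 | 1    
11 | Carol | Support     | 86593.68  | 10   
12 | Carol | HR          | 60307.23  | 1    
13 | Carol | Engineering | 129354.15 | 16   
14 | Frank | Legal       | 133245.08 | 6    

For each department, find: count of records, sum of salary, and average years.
SELECT department,
       COUNT(*) as cnt,
       SUM(salary) as total_salary,
       AVG(years) as avg_years
FROM employees
GROUP BY department

Result:
  Engineering: 2 records, 227056.89 total salary, 15.00 avg years
  HR: 2 records, 120534.20 total salary, 9.00 avg years
  Legal: 1 records, 133245.08 total salary, 6.00 avg years
  Marketing: 2 records, 185113.77 total salary, 12.00 avg years
  Sales: 2 records, 194349.05 total salary, 15.50 avg years
  Support: 5 records, 562623.88 total salary, 7.60 avg years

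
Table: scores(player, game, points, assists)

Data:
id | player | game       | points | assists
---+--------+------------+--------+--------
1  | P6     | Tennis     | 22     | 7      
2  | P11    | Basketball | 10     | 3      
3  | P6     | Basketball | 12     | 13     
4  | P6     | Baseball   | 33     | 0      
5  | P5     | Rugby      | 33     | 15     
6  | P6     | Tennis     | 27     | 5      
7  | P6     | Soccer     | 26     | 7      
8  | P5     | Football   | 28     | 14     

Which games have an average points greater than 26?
SELECT game, AVG(points)
FROM scores
GROUP BY game
HAVING AVG(points) > 26

Result:
  Baseball: avg=33.00
  Football: avg=28.00
  Rugby: avg=33.00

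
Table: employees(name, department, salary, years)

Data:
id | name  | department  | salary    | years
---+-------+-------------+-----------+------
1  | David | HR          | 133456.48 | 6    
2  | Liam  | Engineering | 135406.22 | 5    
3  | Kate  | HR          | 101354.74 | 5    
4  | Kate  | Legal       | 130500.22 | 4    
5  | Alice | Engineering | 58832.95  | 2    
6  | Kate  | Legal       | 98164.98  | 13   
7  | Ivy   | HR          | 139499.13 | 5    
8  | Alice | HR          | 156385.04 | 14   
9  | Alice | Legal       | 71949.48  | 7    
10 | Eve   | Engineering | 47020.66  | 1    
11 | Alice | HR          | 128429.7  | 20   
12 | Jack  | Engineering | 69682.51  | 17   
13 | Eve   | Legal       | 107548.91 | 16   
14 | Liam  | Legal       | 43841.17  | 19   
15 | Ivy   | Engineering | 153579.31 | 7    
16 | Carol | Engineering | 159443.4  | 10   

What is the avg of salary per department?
SELECT department, AVG(salary) as result
FROM employees
GROUP BY department

Result:
  Engineering: 103994.18
  HR: 131825.02
  Legal: 90400.95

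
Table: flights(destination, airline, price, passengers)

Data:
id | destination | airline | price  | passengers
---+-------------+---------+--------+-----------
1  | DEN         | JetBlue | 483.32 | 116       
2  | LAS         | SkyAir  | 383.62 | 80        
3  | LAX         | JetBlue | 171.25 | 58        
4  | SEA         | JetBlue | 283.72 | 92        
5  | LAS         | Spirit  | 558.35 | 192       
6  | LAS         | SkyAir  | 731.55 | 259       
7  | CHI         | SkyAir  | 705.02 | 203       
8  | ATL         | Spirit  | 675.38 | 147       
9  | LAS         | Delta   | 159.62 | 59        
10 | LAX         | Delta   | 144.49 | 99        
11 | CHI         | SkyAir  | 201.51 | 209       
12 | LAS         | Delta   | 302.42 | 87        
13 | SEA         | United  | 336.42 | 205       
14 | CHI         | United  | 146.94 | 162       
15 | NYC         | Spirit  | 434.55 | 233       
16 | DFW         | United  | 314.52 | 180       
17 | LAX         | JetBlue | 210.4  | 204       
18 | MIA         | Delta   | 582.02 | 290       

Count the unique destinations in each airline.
SELECT airline, COUNT(DISTINCT destination)
FROM flights
GROUP BY airline

Result:
  Delta: 3 distinct
  JetBlue: 3 distinct
  SkyAir: 2 distinct
  Spirit: 3 distinct
  United: 3 distinct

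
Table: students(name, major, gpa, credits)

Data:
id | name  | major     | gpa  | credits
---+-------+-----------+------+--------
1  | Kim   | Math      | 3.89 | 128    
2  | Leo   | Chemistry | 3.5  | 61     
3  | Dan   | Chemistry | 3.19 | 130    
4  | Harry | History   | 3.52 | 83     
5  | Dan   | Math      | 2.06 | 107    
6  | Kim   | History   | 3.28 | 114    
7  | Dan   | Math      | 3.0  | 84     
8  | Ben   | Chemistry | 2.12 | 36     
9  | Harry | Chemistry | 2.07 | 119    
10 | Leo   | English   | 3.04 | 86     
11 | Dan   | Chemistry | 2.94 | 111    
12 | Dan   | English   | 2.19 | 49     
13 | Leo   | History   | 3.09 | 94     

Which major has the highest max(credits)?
SELECT major, MAX(credits) as val
FROM students
GROUP BY major
ORDER BY val DESC
LIMIT 1

Result: Chemistry with max(credits) = 130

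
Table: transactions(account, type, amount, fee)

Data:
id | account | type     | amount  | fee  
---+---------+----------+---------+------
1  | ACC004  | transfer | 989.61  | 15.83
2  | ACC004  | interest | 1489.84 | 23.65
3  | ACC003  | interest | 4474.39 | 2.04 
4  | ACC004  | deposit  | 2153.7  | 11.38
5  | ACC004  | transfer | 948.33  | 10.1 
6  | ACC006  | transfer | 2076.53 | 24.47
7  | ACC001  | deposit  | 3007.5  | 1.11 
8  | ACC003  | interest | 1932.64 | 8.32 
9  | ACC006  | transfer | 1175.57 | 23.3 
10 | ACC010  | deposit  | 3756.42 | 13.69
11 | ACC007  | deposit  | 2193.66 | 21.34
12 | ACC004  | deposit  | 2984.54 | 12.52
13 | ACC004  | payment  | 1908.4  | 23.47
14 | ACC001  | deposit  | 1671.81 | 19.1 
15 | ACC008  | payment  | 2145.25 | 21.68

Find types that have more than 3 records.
SELECT type, COUNT(*) as cnt
FROM transactions
GROUP BY type
HAVING COUNT(*) > 3

Result:
  deposit: 6
  transfer: 4

Note: HAVING filters groups after aggregation, WHERE filters rows before.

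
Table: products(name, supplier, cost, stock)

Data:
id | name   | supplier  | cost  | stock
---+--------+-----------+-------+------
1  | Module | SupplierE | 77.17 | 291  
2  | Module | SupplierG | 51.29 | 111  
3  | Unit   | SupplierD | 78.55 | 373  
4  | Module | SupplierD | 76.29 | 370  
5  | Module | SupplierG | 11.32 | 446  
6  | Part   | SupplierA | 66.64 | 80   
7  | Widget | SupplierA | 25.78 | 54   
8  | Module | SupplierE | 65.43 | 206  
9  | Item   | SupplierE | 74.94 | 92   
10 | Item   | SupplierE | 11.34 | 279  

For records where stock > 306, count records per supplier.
SELECT supplier, COUNT(*)
FROM products
WHERE stock > 306
GROUP BY supplier

Note: WHERE filters rows before grouping.

Result:
  SupplierD: 2
  SupplierG: 1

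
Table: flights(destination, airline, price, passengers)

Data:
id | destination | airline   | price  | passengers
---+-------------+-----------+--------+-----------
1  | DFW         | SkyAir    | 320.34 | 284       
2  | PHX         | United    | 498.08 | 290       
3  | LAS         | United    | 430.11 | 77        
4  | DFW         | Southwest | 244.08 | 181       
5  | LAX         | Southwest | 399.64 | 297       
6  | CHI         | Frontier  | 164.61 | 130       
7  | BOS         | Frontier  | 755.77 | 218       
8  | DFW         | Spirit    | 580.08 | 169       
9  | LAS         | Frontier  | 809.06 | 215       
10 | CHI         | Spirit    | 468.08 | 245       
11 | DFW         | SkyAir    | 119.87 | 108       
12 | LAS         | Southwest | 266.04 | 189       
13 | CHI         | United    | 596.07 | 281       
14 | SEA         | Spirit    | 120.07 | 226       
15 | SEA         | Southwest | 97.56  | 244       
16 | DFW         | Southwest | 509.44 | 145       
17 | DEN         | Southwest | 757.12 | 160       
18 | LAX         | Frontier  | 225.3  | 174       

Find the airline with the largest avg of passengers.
SELECT airline, AVG(passengers) as val
FROM flights
GROUP BY airline
ORDER BY val DESC
LIMIT 1

Result: United with avg(passengers) = 216.00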